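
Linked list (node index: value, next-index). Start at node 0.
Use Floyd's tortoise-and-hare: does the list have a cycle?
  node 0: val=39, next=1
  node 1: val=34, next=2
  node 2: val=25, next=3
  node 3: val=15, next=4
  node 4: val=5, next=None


Floyd's tortoise (slow, +1) and hare (fast, +2):
  init: slow=0, fast=0
  step 1: slow=1, fast=2
  step 2: slow=2, fast=4
  step 3: fast -> None, no cycle

Cycle: no


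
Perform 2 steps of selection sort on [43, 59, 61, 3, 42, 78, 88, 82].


Initial: [43, 59, 61, 3, 42, 78, 88, 82]
Step 1: min=3 at 3
  Swap: [3, 59, 61, 43, 42, 78, 88, 82]
Step 2: min=42 at 4
  Swap: [3, 42, 61, 43, 59, 78, 88, 82]

After 2 steps: [3, 42, 61, 43, 59, 78, 88, 82]


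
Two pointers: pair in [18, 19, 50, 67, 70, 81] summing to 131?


lo=0(18)+hi=5(81)=99
lo=1(19)+hi=5(81)=100
lo=2(50)+hi=5(81)=131

Yes: 50+81=131


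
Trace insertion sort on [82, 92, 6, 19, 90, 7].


Initial: [82, 92, 6, 19, 90, 7]
Insert 92: [82, 92, 6, 19, 90, 7]
Insert 6: [6, 82, 92, 19, 90, 7]
Insert 19: [6, 19, 82, 92, 90, 7]
Insert 90: [6, 19, 82, 90, 92, 7]
Insert 7: [6, 7, 19, 82, 90, 92]

Sorted: [6, 7, 19, 82, 90, 92]


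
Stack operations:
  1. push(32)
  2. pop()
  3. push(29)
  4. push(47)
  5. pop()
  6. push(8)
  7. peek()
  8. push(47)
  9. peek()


push(32) -> [32]
pop()->32, []
push(29) -> [29]
push(47) -> [29, 47]
pop()->47, [29]
push(8) -> [29, 8]
peek()->8
push(47) -> [29, 8, 47]
peek()->47

Final stack: [29, 8, 47]


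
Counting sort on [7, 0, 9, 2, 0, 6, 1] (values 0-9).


Input: [7, 0, 9, 2, 0, 6, 1]
Counts: [2, 1, 1, 0, 0, 0, 1, 1, 0, 1]

Sorted: [0, 0, 1, 2, 6, 7, 9]


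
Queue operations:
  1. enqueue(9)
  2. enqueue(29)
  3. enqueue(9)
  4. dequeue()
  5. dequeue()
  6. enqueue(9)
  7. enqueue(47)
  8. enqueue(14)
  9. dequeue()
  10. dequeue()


enqueue(9) -> [9]
enqueue(29) -> [9, 29]
enqueue(9) -> [9, 29, 9]
dequeue()->9, [29, 9]
dequeue()->29, [9]
enqueue(9) -> [9, 9]
enqueue(47) -> [9, 9, 47]
enqueue(14) -> [9, 9, 47, 14]
dequeue()->9, [9, 47, 14]
dequeue()->9, [47, 14]

Final queue: [47, 14]


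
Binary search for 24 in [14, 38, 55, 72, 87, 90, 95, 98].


Step 1: lo=0, hi=7, mid=3, val=72
Step 2: lo=0, hi=2, mid=1, val=38
Step 3: lo=0, hi=0, mid=0, val=14

Not found


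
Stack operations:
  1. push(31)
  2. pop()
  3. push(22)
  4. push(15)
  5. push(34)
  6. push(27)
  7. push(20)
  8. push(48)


push(31) -> [31]
pop()->31, []
push(22) -> [22]
push(15) -> [22, 15]
push(34) -> [22, 15, 34]
push(27) -> [22, 15, 34, 27]
push(20) -> [22, 15, 34, 27, 20]
push(48) -> [22, 15, 34, 27, 20, 48]

Final stack: [22, 15, 34, 27, 20, 48]


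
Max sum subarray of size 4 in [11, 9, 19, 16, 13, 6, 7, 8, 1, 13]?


[0:4]: 55
[1:5]: 57
[2:6]: 54
[3:7]: 42
[4:8]: 34
[5:9]: 22
[6:10]: 29

Max: 57 at [1:5]


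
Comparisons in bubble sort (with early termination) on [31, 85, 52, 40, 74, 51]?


Algorithm: bubble sort (with early termination)
Input: [31, 85, 52, 40, 74, 51]
Sorted: [31, 40, 51, 52, 74, 85]

14


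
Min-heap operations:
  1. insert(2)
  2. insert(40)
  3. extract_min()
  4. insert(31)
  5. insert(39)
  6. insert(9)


insert(2) -> [2]
insert(40) -> [2, 40]
extract_min()->2, [40]
insert(31) -> [31, 40]
insert(39) -> [31, 40, 39]
insert(9) -> [9, 31, 39, 40]

Final heap: [9, 31, 39, 40]


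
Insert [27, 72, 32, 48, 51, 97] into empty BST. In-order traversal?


Insert 27: root
Insert 72: R from 27
Insert 32: R from 27 -> L from 72
Insert 48: R from 27 -> L from 72 -> R from 32
Insert 51: R from 27 -> L from 72 -> R from 32 -> R from 48
Insert 97: R from 27 -> R from 72

In-order: [27, 32, 48, 51, 72, 97]


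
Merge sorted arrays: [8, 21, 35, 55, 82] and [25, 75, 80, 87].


Take 8 from A
Take 21 from A
Take 25 from B
Take 35 from A
Take 55 from A
Take 75 from B
Take 80 from B
Take 82 from A

Merged: [8, 21, 25, 35, 55, 75, 80, 82, 87]


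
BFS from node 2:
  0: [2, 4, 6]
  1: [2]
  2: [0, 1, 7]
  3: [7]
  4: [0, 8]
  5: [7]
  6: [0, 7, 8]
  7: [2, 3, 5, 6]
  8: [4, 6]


Visit 2, enqueue [0, 1, 7]
Visit 0, enqueue [4, 6]
Visit 1, enqueue []
Visit 7, enqueue [3, 5]
Visit 4, enqueue [8]
Visit 6, enqueue []
Visit 3, enqueue []
Visit 5, enqueue []
Visit 8, enqueue []

BFS order: [2, 0, 1, 7, 4, 6, 3, 5, 8]


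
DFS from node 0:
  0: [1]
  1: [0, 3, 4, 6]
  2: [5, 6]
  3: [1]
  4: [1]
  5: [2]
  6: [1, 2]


Visit 0, push [1]
Visit 1, push [6, 4, 3]
Visit 3, push []
Visit 4, push []
Visit 6, push [2]
Visit 2, push [5]
Visit 5, push []

DFS order: [0, 1, 3, 4, 6, 2, 5]


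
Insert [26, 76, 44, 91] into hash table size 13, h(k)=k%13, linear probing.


Insert 26: h=0 -> slot 0
Insert 76: h=11 -> slot 11
Insert 44: h=5 -> slot 5
Insert 91: h=0, 1 probes -> slot 1

Table: [26, 91, None, None, None, 44, None, None, None, None, None, 76, None]


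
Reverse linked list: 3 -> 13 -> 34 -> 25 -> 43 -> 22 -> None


Step 1: curr=3, set curr.next=prev(None) | reversed so far: 3
Step 2: curr=13, set curr.next=prev(3) | reversed so far: 13 -> 3
Step 3: curr=34, set curr.next=prev(13) | reversed so far: 34 -> 13 -> 3
Step 4: curr=25, set curr.next=prev(34) | reversed so far: 25 -> 34 -> 13 -> 3
Step 5: curr=43, set curr.next=prev(25) | reversed so far: 43 -> 25 -> 34 -> 13 -> 3
Step 6: curr=22, set curr.next=prev(43) | reversed so far: 22 -> 43 -> 25 -> 34 -> 13 -> 3

22 -> 43 -> 25 -> 34 -> 13 -> 3 -> None


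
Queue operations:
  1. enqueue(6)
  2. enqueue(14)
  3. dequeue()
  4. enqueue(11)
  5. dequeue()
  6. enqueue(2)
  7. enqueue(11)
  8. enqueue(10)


enqueue(6) -> [6]
enqueue(14) -> [6, 14]
dequeue()->6, [14]
enqueue(11) -> [14, 11]
dequeue()->14, [11]
enqueue(2) -> [11, 2]
enqueue(11) -> [11, 2, 11]
enqueue(10) -> [11, 2, 11, 10]

Final queue: [11, 2, 11, 10]


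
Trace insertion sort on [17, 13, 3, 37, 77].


Initial: [17, 13, 3, 37, 77]
Insert 13: [13, 17, 3, 37, 77]
Insert 3: [3, 13, 17, 37, 77]
Insert 37: [3, 13, 17, 37, 77]
Insert 77: [3, 13, 17, 37, 77]

Sorted: [3, 13, 17, 37, 77]


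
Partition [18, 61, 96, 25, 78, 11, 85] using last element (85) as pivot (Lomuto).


Pivot: 85
  18 <= 85: advance i (no swap)
  61 <= 85: advance i (no swap)
  25 <= 85: swap -> [18, 61, 25, 96, 78, 11, 85]
  78 <= 85: swap -> [18, 61, 25, 78, 96, 11, 85]
  11 <= 85: swap -> [18, 61, 25, 78, 11, 96, 85]
Place pivot at 5: [18, 61, 25, 78, 11, 85, 96]

Partitioned: [18, 61, 25, 78, 11, 85, 96]


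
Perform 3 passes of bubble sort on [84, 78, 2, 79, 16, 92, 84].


Initial: [84, 78, 2, 79, 16, 92, 84]
Pass 1: [78, 2, 79, 16, 84, 84, 92] (5 swaps)
Pass 2: [2, 78, 16, 79, 84, 84, 92] (2 swaps)
Pass 3: [2, 16, 78, 79, 84, 84, 92] (1 swaps)

After 3 passes: [2, 16, 78, 79, 84, 84, 92]


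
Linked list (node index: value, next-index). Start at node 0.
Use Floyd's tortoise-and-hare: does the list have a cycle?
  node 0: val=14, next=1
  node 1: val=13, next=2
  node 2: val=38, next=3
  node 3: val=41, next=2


Floyd's tortoise (slow, +1) and hare (fast, +2):
  init: slow=0, fast=0
  step 1: slow=1, fast=2
  step 2: slow=2, fast=2
  slow == fast at node 2: cycle detected

Cycle: yes


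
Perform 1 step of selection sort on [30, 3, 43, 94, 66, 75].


Initial: [30, 3, 43, 94, 66, 75]
Step 1: min=3 at 1
  Swap: [3, 30, 43, 94, 66, 75]

After 1 step: [3, 30, 43, 94, 66, 75]


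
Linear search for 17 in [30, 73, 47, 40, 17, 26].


i=0: 30!=17
i=1: 73!=17
i=2: 47!=17
i=3: 40!=17
i=4: 17==17 found!

Found at 4, 5 comps


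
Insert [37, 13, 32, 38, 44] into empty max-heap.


Insert 37: [37]
Insert 13: [37, 13]
Insert 32: [37, 13, 32]
Insert 38: [38, 37, 32, 13]
Insert 44: [44, 38, 32, 13, 37]

Final heap: [44, 38, 32, 13, 37]


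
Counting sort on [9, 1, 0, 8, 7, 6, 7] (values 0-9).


Input: [9, 1, 0, 8, 7, 6, 7]
Counts: [1, 1, 0, 0, 0, 0, 1, 2, 1, 1]

Sorted: [0, 1, 6, 7, 7, 8, 9]


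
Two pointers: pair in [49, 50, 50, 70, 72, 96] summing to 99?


lo=0(49)+hi=5(96)=145
lo=0(49)+hi=4(72)=121
lo=0(49)+hi=3(70)=119
lo=0(49)+hi=2(50)=99

Yes: 49+50=99


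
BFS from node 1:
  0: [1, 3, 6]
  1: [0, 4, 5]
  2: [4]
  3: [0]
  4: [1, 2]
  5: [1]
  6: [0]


Visit 1, enqueue [0, 4, 5]
Visit 0, enqueue [3, 6]
Visit 4, enqueue [2]
Visit 5, enqueue []
Visit 3, enqueue []
Visit 6, enqueue []
Visit 2, enqueue []

BFS order: [1, 0, 4, 5, 3, 6, 2]


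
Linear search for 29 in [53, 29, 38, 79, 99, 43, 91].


i=0: 53!=29
i=1: 29==29 found!

Found at 1, 2 comps


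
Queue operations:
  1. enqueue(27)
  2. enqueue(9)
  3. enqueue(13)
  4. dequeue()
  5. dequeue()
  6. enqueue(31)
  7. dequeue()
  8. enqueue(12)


enqueue(27) -> [27]
enqueue(9) -> [27, 9]
enqueue(13) -> [27, 9, 13]
dequeue()->27, [9, 13]
dequeue()->9, [13]
enqueue(31) -> [13, 31]
dequeue()->13, [31]
enqueue(12) -> [31, 12]

Final queue: [31, 12]


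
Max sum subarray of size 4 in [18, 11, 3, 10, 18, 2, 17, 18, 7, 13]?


[0:4]: 42
[1:5]: 42
[2:6]: 33
[3:7]: 47
[4:8]: 55
[5:9]: 44
[6:10]: 55

Max: 55 at [4:8]


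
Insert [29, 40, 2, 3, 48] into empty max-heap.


Insert 29: [29]
Insert 40: [40, 29]
Insert 2: [40, 29, 2]
Insert 3: [40, 29, 2, 3]
Insert 48: [48, 40, 2, 3, 29]

Final heap: [48, 40, 2, 3, 29]


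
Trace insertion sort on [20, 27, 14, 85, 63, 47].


Initial: [20, 27, 14, 85, 63, 47]
Insert 27: [20, 27, 14, 85, 63, 47]
Insert 14: [14, 20, 27, 85, 63, 47]
Insert 85: [14, 20, 27, 85, 63, 47]
Insert 63: [14, 20, 27, 63, 85, 47]
Insert 47: [14, 20, 27, 47, 63, 85]

Sorted: [14, 20, 27, 47, 63, 85]


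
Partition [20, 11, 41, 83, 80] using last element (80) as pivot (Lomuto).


Pivot: 80
  20 <= 80: advance i (no swap)
  11 <= 80: advance i (no swap)
  41 <= 80: advance i (no swap)
Place pivot at 3: [20, 11, 41, 80, 83]

Partitioned: [20, 11, 41, 80, 83]


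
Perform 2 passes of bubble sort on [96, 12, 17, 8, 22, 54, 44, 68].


Initial: [96, 12, 17, 8, 22, 54, 44, 68]
Pass 1: [12, 17, 8, 22, 54, 44, 68, 96] (7 swaps)
Pass 2: [12, 8, 17, 22, 44, 54, 68, 96] (2 swaps)

After 2 passes: [12, 8, 17, 22, 44, 54, 68, 96]


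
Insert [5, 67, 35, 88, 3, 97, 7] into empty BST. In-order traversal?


Insert 5: root
Insert 67: R from 5
Insert 35: R from 5 -> L from 67
Insert 88: R from 5 -> R from 67
Insert 3: L from 5
Insert 97: R from 5 -> R from 67 -> R from 88
Insert 7: R from 5 -> L from 67 -> L from 35

In-order: [3, 5, 7, 35, 67, 88, 97]


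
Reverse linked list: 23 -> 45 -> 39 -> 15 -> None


Step 1: curr=23, set curr.next=prev(None) | reversed so far: 23
Step 2: curr=45, set curr.next=prev(23) | reversed so far: 45 -> 23
Step 3: curr=39, set curr.next=prev(45) | reversed so far: 39 -> 45 -> 23
Step 4: curr=15, set curr.next=prev(39) | reversed so far: 15 -> 39 -> 45 -> 23

15 -> 39 -> 45 -> 23 -> None


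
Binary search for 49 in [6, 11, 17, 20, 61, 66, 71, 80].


Step 1: lo=0, hi=7, mid=3, val=20
Step 2: lo=4, hi=7, mid=5, val=66
Step 3: lo=4, hi=4, mid=4, val=61

Not found


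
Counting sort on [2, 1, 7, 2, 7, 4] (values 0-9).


Input: [2, 1, 7, 2, 7, 4]
Counts: [0, 1, 2, 0, 1, 0, 0, 2, 0, 0]

Sorted: [1, 2, 2, 4, 7, 7]


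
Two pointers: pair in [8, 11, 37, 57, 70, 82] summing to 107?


lo=0(8)+hi=5(82)=90
lo=1(11)+hi=5(82)=93
lo=2(37)+hi=5(82)=119
lo=2(37)+hi=4(70)=107

Yes: 37+70=107


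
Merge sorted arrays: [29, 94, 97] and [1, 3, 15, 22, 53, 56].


Take 1 from B
Take 3 from B
Take 15 from B
Take 22 from B
Take 29 from A
Take 53 from B
Take 56 from B

Merged: [1, 3, 15, 22, 29, 53, 56, 94, 97]


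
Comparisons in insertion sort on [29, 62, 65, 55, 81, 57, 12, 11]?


Algorithm: insertion sort
Input: [29, 62, 65, 55, 81, 57, 12, 11]
Sorted: [11, 12, 29, 55, 57, 62, 65, 81]

23


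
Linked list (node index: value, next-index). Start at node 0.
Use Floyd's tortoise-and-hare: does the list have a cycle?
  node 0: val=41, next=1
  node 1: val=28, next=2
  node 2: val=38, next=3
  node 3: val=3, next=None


Floyd's tortoise (slow, +1) and hare (fast, +2):
  init: slow=0, fast=0
  step 1: slow=1, fast=2
  step 2: fast 2->3->None, no cycle

Cycle: no


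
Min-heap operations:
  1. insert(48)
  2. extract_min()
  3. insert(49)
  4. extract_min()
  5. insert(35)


insert(48) -> [48]
extract_min()->48, []
insert(49) -> [49]
extract_min()->49, []
insert(35) -> [35]

Final heap: [35]


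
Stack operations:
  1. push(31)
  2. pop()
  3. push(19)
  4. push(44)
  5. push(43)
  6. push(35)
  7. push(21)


push(31) -> [31]
pop()->31, []
push(19) -> [19]
push(44) -> [19, 44]
push(43) -> [19, 44, 43]
push(35) -> [19, 44, 43, 35]
push(21) -> [19, 44, 43, 35, 21]

Final stack: [19, 44, 43, 35, 21]


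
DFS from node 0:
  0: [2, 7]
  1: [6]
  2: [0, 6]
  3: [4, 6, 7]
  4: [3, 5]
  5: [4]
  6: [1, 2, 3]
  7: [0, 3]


Visit 0, push [7, 2]
Visit 2, push [6]
Visit 6, push [3, 1]
Visit 1, push []
Visit 3, push [7, 4]
Visit 4, push [5]
Visit 5, push []
Visit 7, push []

DFS order: [0, 2, 6, 1, 3, 4, 5, 7]


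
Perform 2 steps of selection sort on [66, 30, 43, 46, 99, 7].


Initial: [66, 30, 43, 46, 99, 7]
Step 1: min=7 at 5
  Swap: [7, 30, 43, 46, 99, 66]
Step 2: min=30 at 1
  Swap: [7, 30, 43, 46, 99, 66]

After 2 steps: [7, 30, 43, 46, 99, 66]


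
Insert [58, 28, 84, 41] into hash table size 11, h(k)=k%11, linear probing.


Insert 58: h=3 -> slot 3
Insert 28: h=6 -> slot 6
Insert 84: h=7 -> slot 7
Insert 41: h=8 -> slot 8

Table: [None, None, None, 58, None, None, 28, 84, 41, None, None]


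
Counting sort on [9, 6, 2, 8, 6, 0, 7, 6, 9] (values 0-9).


Input: [9, 6, 2, 8, 6, 0, 7, 6, 9]
Counts: [1, 0, 1, 0, 0, 0, 3, 1, 1, 2]

Sorted: [0, 2, 6, 6, 6, 7, 8, 9, 9]


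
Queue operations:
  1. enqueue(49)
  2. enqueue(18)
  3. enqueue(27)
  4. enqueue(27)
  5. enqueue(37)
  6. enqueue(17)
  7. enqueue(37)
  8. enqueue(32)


enqueue(49) -> [49]
enqueue(18) -> [49, 18]
enqueue(27) -> [49, 18, 27]
enqueue(27) -> [49, 18, 27, 27]
enqueue(37) -> [49, 18, 27, 27, 37]
enqueue(17) -> [49, 18, 27, 27, 37, 17]
enqueue(37) -> [49, 18, 27, 27, 37, 17, 37]
enqueue(32) -> [49, 18, 27, 27, 37, 17, 37, 32]

Final queue: [49, 18, 27, 27, 37, 17, 37, 32]


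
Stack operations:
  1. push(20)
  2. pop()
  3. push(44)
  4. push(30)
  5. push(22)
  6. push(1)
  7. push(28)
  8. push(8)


push(20) -> [20]
pop()->20, []
push(44) -> [44]
push(30) -> [44, 30]
push(22) -> [44, 30, 22]
push(1) -> [44, 30, 22, 1]
push(28) -> [44, 30, 22, 1, 28]
push(8) -> [44, 30, 22, 1, 28, 8]

Final stack: [44, 30, 22, 1, 28, 8]


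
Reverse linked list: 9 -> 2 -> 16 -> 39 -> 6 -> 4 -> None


Step 1: curr=9, set curr.next=prev(None) | reversed so far: 9
Step 2: curr=2, set curr.next=prev(9) | reversed so far: 2 -> 9
Step 3: curr=16, set curr.next=prev(2) | reversed so far: 16 -> 2 -> 9
Step 4: curr=39, set curr.next=prev(16) | reversed so far: 39 -> 16 -> 2 -> 9
Step 5: curr=6, set curr.next=prev(39) | reversed so far: 6 -> 39 -> 16 -> 2 -> 9
Step 6: curr=4, set curr.next=prev(6) | reversed so far: 4 -> 6 -> 39 -> 16 -> 2 -> 9

4 -> 6 -> 39 -> 16 -> 2 -> 9 -> None


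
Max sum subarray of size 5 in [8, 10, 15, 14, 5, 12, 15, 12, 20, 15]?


[0:5]: 52
[1:6]: 56
[2:7]: 61
[3:8]: 58
[4:9]: 64
[5:10]: 74

Max: 74 at [5:10]


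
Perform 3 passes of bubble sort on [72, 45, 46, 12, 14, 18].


Initial: [72, 45, 46, 12, 14, 18]
Pass 1: [45, 46, 12, 14, 18, 72] (5 swaps)
Pass 2: [45, 12, 14, 18, 46, 72] (3 swaps)
Pass 3: [12, 14, 18, 45, 46, 72] (3 swaps)

After 3 passes: [12, 14, 18, 45, 46, 72]


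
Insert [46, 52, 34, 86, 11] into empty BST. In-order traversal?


Insert 46: root
Insert 52: R from 46
Insert 34: L from 46
Insert 86: R from 46 -> R from 52
Insert 11: L from 46 -> L from 34

In-order: [11, 34, 46, 52, 86]


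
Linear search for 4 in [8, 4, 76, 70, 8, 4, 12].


i=0: 8!=4
i=1: 4==4 found!

Found at 1, 2 comps


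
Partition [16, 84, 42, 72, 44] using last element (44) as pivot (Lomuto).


Pivot: 44
  16 <= 44: advance i (no swap)
  42 <= 44: swap -> [16, 42, 84, 72, 44]
Place pivot at 2: [16, 42, 44, 72, 84]

Partitioned: [16, 42, 44, 72, 84]


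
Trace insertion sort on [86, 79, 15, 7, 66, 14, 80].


Initial: [86, 79, 15, 7, 66, 14, 80]
Insert 79: [79, 86, 15, 7, 66, 14, 80]
Insert 15: [15, 79, 86, 7, 66, 14, 80]
Insert 7: [7, 15, 79, 86, 66, 14, 80]
Insert 66: [7, 15, 66, 79, 86, 14, 80]
Insert 14: [7, 14, 15, 66, 79, 86, 80]
Insert 80: [7, 14, 15, 66, 79, 80, 86]

Sorted: [7, 14, 15, 66, 79, 80, 86]


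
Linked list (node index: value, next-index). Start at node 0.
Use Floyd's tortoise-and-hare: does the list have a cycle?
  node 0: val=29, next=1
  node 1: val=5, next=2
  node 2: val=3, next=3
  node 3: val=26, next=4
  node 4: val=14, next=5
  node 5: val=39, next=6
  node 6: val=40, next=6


Floyd's tortoise (slow, +1) and hare (fast, +2):
  init: slow=0, fast=0
  step 1: slow=1, fast=2
  step 2: slow=2, fast=4
  step 3: slow=3, fast=6
  step 4: slow=4, fast=6
  step 5: slow=5, fast=6
  step 6: slow=6, fast=6
  slow == fast at node 6: cycle detected

Cycle: yes


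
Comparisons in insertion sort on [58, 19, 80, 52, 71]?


Algorithm: insertion sort
Input: [58, 19, 80, 52, 71]
Sorted: [19, 52, 58, 71, 80]

7


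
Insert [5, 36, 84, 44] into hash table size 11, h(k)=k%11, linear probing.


Insert 5: h=5 -> slot 5
Insert 36: h=3 -> slot 3
Insert 84: h=7 -> slot 7
Insert 44: h=0 -> slot 0

Table: [44, None, None, 36, None, 5, None, 84, None, None, None]


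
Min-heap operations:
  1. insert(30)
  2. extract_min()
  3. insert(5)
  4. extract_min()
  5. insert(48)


insert(30) -> [30]
extract_min()->30, []
insert(5) -> [5]
extract_min()->5, []
insert(48) -> [48]

Final heap: [48]


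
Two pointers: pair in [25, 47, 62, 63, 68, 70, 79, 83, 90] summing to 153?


lo=0(25)+hi=8(90)=115
lo=1(47)+hi=8(90)=137
lo=2(62)+hi=8(90)=152
lo=3(63)+hi=8(90)=153

Yes: 63+90=153


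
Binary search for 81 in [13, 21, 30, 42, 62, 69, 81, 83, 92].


Step 1: lo=0, hi=8, mid=4, val=62
Step 2: lo=5, hi=8, mid=6, val=81

Found at index 6


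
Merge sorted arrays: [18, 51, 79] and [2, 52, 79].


Take 2 from B
Take 18 from A
Take 51 from A
Take 52 from B
Take 79 from A

Merged: [2, 18, 51, 52, 79, 79]


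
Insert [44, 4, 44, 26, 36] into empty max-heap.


Insert 44: [44]
Insert 4: [44, 4]
Insert 44: [44, 4, 44]
Insert 26: [44, 26, 44, 4]
Insert 36: [44, 36, 44, 4, 26]

Final heap: [44, 36, 44, 4, 26]


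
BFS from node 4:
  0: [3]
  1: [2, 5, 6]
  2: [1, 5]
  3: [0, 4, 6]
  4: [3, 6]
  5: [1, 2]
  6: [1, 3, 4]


Visit 4, enqueue [3, 6]
Visit 3, enqueue [0]
Visit 6, enqueue [1]
Visit 0, enqueue []
Visit 1, enqueue [2, 5]
Visit 2, enqueue []
Visit 5, enqueue []

BFS order: [4, 3, 6, 0, 1, 2, 5]


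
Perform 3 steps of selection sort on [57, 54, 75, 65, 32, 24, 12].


Initial: [57, 54, 75, 65, 32, 24, 12]
Step 1: min=12 at 6
  Swap: [12, 54, 75, 65, 32, 24, 57]
Step 2: min=24 at 5
  Swap: [12, 24, 75, 65, 32, 54, 57]
Step 3: min=32 at 4
  Swap: [12, 24, 32, 65, 75, 54, 57]

After 3 steps: [12, 24, 32, 65, 75, 54, 57]


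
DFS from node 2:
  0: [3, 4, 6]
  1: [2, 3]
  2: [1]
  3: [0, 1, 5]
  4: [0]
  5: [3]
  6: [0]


Visit 2, push [1]
Visit 1, push [3]
Visit 3, push [5, 0]
Visit 0, push [6, 4]
Visit 4, push []
Visit 6, push []
Visit 5, push []

DFS order: [2, 1, 3, 0, 4, 6, 5]


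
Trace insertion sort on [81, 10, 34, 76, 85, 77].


Initial: [81, 10, 34, 76, 85, 77]
Insert 10: [10, 81, 34, 76, 85, 77]
Insert 34: [10, 34, 81, 76, 85, 77]
Insert 76: [10, 34, 76, 81, 85, 77]
Insert 85: [10, 34, 76, 81, 85, 77]
Insert 77: [10, 34, 76, 77, 81, 85]

Sorted: [10, 34, 76, 77, 81, 85]


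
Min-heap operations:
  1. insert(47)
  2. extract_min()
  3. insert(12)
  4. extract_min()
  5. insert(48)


insert(47) -> [47]
extract_min()->47, []
insert(12) -> [12]
extract_min()->12, []
insert(48) -> [48]

Final heap: [48]


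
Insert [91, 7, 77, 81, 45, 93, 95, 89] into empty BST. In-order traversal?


Insert 91: root
Insert 7: L from 91
Insert 77: L from 91 -> R from 7
Insert 81: L from 91 -> R from 7 -> R from 77
Insert 45: L from 91 -> R from 7 -> L from 77
Insert 93: R from 91
Insert 95: R from 91 -> R from 93
Insert 89: L from 91 -> R from 7 -> R from 77 -> R from 81

In-order: [7, 45, 77, 81, 89, 91, 93, 95]


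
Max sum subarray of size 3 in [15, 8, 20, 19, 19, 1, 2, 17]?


[0:3]: 43
[1:4]: 47
[2:5]: 58
[3:6]: 39
[4:7]: 22
[5:8]: 20

Max: 58 at [2:5]


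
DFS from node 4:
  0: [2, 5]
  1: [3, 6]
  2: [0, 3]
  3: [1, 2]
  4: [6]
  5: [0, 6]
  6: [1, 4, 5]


Visit 4, push [6]
Visit 6, push [5, 1]
Visit 1, push [3]
Visit 3, push [2]
Visit 2, push [0]
Visit 0, push [5]
Visit 5, push []

DFS order: [4, 6, 1, 3, 2, 0, 5]


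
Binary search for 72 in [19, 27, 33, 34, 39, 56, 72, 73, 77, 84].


Step 1: lo=0, hi=9, mid=4, val=39
Step 2: lo=5, hi=9, mid=7, val=73
Step 3: lo=5, hi=6, mid=5, val=56
Step 4: lo=6, hi=6, mid=6, val=72

Found at index 6


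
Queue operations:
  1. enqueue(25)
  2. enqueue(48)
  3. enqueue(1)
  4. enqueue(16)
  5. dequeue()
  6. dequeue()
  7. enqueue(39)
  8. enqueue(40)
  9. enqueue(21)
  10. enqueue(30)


enqueue(25) -> [25]
enqueue(48) -> [25, 48]
enqueue(1) -> [25, 48, 1]
enqueue(16) -> [25, 48, 1, 16]
dequeue()->25, [48, 1, 16]
dequeue()->48, [1, 16]
enqueue(39) -> [1, 16, 39]
enqueue(40) -> [1, 16, 39, 40]
enqueue(21) -> [1, 16, 39, 40, 21]
enqueue(30) -> [1, 16, 39, 40, 21, 30]

Final queue: [1, 16, 39, 40, 21, 30]


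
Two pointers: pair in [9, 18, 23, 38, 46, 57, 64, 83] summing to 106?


lo=0(9)+hi=7(83)=92
lo=1(18)+hi=7(83)=101
lo=2(23)+hi=7(83)=106

Yes: 23+83=106


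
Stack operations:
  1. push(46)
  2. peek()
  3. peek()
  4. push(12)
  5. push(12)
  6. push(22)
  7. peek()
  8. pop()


push(46) -> [46]
peek()->46
peek()->46
push(12) -> [46, 12]
push(12) -> [46, 12, 12]
push(22) -> [46, 12, 12, 22]
peek()->22
pop()->22, [46, 12, 12]

Final stack: [46, 12, 12]


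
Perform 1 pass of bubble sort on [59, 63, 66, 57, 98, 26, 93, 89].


Initial: [59, 63, 66, 57, 98, 26, 93, 89]
Pass 1: [59, 63, 57, 66, 26, 93, 89, 98] (4 swaps)

After 1 pass: [59, 63, 57, 66, 26, 93, 89, 98]


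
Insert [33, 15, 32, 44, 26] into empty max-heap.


Insert 33: [33]
Insert 15: [33, 15]
Insert 32: [33, 15, 32]
Insert 44: [44, 33, 32, 15]
Insert 26: [44, 33, 32, 15, 26]

Final heap: [44, 33, 32, 15, 26]


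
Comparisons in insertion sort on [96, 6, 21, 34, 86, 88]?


Algorithm: insertion sort
Input: [96, 6, 21, 34, 86, 88]
Sorted: [6, 21, 34, 86, 88, 96]

9


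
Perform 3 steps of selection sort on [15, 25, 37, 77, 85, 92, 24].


Initial: [15, 25, 37, 77, 85, 92, 24]
Step 1: min=15 at 0
  Swap: [15, 25, 37, 77, 85, 92, 24]
Step 2: min=24 at 6
  Swap: [15, 24, 37, 77, 85, 92, 25]
Step 3: min=25 at 6
  Swap: [15, 24, 25, 77, 85, 92, 37]

After 3 steps: [15, 24, 25, 77, 85, 92, 37]


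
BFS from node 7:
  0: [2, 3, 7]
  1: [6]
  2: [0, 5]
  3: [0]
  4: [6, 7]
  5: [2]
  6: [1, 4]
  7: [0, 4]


Visit 7, enqueue [0, 4]
Visit 0, enqueue [2, 3]
Visit 4, enqueue [6]
Visit 2, enqueue [5]
Visit 3, enqueue []
Visit 6, enqueue [1]
Visit 5, enqueue []
Visit 1, enqueue []

BFS order: [7, 0, 4, 2, 3, 6, 5, 1]


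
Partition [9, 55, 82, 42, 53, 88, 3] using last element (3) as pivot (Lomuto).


Pivot: 3
Place pivot at 0: [3, 55, 82, 42, 53, 88, 9]

Partitioned: [3, 55, 82, 42, 53, 88, 9]


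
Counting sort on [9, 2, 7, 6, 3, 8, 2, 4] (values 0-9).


Input: [9, 2, 7, 6, 3, 8, 2, 4]
Counts: [0, 0, 2, 1, 1, 0, 1, 1, 1, 1]

Sorted: [2, 2, 3, 4, 6, 7, 8, 9]


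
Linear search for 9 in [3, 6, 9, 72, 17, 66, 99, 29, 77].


i=0: 3!=9
i=1: 6!=9
i=2: 9==9 found!

Found at 2, 3 comps


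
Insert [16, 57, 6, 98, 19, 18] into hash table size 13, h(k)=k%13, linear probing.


Insert 16: h=3 -> slot 3
Insert 57: h=5 -> slot 5
Insert 6: h=6 -> slot 6
Insert 98: h=7 -> slot 7
Insert 19: h=6, 2 probes -> slot 8
Insert 18: h=5, 4 probes -> slot 9

Table: [None, None, None, 16, None, 57, 6, 98, 19, 18, None, None, None]


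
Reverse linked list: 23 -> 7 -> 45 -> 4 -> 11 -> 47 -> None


Step 1: curr=23, set curr.next=prev(None) | reversed so far: 23
Step 2: curr=7, set curr.next=prev(23) | reversed so far: 7 -> 23
Step 3: curr=45, set curr.next=prev(7) | reversed so far: 45 -> 7 -> 23
Step 4: curr=4, set curr.next=prev(45) | reversed so far: 4 -> 45 -> 7 -> 23
Step 5: curr=11, set curr.next=prev(4) | reversed so far: 11 -> 4 -> 45 -> 7 -> 23
Step 6: curr=47, set curr.next=prev(11) | reversed so far: 47 -> 11 -> 4 -> 45 -> 7 -> 23

47 -> 11 -> 4 -> 45 -> 7 -> 23 -> None


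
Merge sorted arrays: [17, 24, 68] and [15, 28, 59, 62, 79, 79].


Take 15 from B
Take 17 from A
Take 24 from A
Take 28 from B
Take 59 from B
Take 62 from B
Take 68 from A

Merged: [15, 17, 24, 28, 59, 62, 68, 79, 79]


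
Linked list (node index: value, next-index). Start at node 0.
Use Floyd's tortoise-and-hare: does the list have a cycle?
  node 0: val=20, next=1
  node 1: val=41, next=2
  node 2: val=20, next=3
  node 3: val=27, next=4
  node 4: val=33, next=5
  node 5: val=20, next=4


Floyd's tortoise (slow, +1) and hare (fast, +2):
  init: slow=0, fast=0
  step 1: slow=1, fast=2
  step 2: slow=2, fast=4
  step 3: slow=3, fast=4
  step 4: slow=4, fast=4
  slow == fast at node 4: cycle detected

Cycle: yes


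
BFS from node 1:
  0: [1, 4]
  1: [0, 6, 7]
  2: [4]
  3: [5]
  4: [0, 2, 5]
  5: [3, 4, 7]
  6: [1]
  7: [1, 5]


Visit 1, enqueue [0, 6, 7]
Visit 0, enqueue [4]
Visit 6, enqueue []
Visit 7, enqueue [5]
Visit 4, enqueue [2]
Visit 5, enqueue [3]
Visit 2, enqueue []
Visit 3, enqueue []

BFS order: [1, 0, 6, 7, 4, 5, 2, 3]


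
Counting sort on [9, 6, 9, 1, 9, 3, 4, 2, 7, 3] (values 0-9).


Input: [9, 6, 9, 1, 9, 3, 4, 2, 7, 3]
Counts: [0, 1, 1, 2, 1, 0, 1, 1, 0, 3]

Sorted: [1, 2, 3, 3, 4, 6, 7, 9, 9, 9]


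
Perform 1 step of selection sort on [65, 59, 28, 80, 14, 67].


Initial: [65, 59, 28, 80, 14, 67]
Step 1: min=14 at 4
  Swap: [14, 59, 28, 80, 65, 67]

After 1 step: [14, 59, 28, 80, 65, 67]


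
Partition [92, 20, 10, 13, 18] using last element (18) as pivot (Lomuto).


Pivot: 18
  10 <= 18: swap -> [10, 20, 92, 13, 18]
  13 <= 18: swap -> [10, 13, 92, 20, 18]
Place pivot at 2: [10, 13, 18, 20, 92]

Partitioned: [10, 13, 18, 20, 92]


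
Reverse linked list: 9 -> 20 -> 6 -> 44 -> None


Step 1: curr=9, set curr.next=prev(None) | reversed so far: 9
Step 2: curr=20, set curr.next=prev(9) | reversed so far: 20 -> 9
Step 3: curr=6, set curr.next=prev(20) | reversed so far: 6 -> 20 -> 9
Step 4: curr=44, set curr.next=prev(6) | reversed so far: 44 -> 6 -> 20 -> 9

44 -> 6 -> 20 -> 9 -> None


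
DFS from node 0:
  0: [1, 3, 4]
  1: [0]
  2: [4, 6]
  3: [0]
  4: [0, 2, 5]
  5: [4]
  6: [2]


Visit 0, push [4, 3, 1]
Visit 1, push []
Visit 3, push []
Visit 4, push [5, 2]
Visit 2, push [6]
Visit 6, push []
Visit 5, push []

DFS order: [0, 1, 3, 4, 2, 6, 5]


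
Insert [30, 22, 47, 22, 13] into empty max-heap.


Insert 30: [30]
Insert 22: [30, 22]
Insert 47: [47, 22, 30]
Insert 22: [47, 22, 30, 22]
Insert 13: [47, 22, 30, 22, 13]

Final heap: [47, 22, 30, 22, 13]


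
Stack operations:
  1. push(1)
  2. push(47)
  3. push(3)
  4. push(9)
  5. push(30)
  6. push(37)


push(1) -> [1]
push(47) -> [1, 47]
push(3) -> [1, 47, 3]
push(9) -> [1, 47, 3, 9]
push(30) -> [1, 47, 3, 9, 30]
push(37) -> [1, 47, 3, 9, 30, 37]

Final stack: [1, 47, 3, 9, 30, 37]


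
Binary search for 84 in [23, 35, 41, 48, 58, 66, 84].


Step 1: lo=0, hi=6, mid=3, val=48
Step 2: lo=4, hi=6, mid=5, val=66
Step 3: lo=6, hi=6, mid=6, val=84

Found at index 6


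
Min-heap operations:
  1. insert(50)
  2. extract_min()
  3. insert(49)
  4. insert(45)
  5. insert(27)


insert(50) -> [50]
extract_min()->50, []
insert(49) -> [49]
insert(45) -> [45, 49]
insert(27) -> [27, 49, 45]

Final heap: [27, 49, 45]


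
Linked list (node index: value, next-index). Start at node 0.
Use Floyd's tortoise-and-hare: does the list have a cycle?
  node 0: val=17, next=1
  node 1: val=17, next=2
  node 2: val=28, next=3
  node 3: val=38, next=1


Floyd's tortoise (slow, +1) and hare (fast, +2):
  init: slow=0, fast=0
  step 1: slow=1, fast=2
  step 2: slow=2, fast=1
  step 3: slow=3, fast=3
  slow == fast at node 3: cycle detected

Cycle: yes


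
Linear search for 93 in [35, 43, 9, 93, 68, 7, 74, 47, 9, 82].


i=0: 35!=93
i=1: 43!=93
i=2: 9!=93
i=3: 93==93 found!

Found at 3, 4 comps


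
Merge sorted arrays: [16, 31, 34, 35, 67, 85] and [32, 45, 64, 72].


Take 16 from A
Take 31 from A
Take 32 from B
Take 34 from A
Take 35 from A
Take 45 from B
Take 64 from B
Take 67 from A
Take 72 from B

Merged: [16, 31, 32, 34, 35, 45, 64, 67, 72, 85]


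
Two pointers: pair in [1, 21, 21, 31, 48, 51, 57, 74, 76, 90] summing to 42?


lo=0(1)+hi=9(90)=91
lo=0(1)+hi=8(76)=77
lo=0(1)+hi=7(74)=75
lo=0(1)+hi=6(57)=58
lo=0(1)+hi=5(51)=52
lo=0(1)+hi=4(48)=49
lo=0(1)+hi=3(31)=32
lo=1(21)+hi=3(31)=52
lo=1(21)+hi=2(21)=42

Yes: 21+21=42


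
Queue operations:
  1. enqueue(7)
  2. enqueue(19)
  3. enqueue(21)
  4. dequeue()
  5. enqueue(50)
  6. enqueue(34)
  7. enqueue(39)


enqueue(7) -> [7]
enqueue(19) -> [7, 19]
enqueue(21) -> [7, 19, 21]
dequeue()->7, [19, 21]
enqueue(50) -> [19, 21, 50]
enqueue(34) -> [19, 21, 50, 34]
enqueue(39) -> [19, 21, 50, 34, 39]

Final queue: [19, 21, 50, 34, 39]


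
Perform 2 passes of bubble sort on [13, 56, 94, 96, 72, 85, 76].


Initial: [13, 56, 94, 96, 72, 85, 76]
Pass 1: [13, 56, 94, 72, 85, 76, 96] (3 swaps)
Pass 2: [13, 56, 72, 85, 76, 94, 96] (3 swaps)

After 2 passes: [13, 56, 72, 85, 76, 94, 96]


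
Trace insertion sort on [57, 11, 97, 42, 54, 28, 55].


Initial: [57, 11, 97, 42, 54, 28, 55]
Insert 11: [11, 57, 97, 42, 54, 28, 55]
Insert 97: [11, 57, 97, 42, 54, 28, 55]
Insert 42: [11, 42, 57, 97, 54, 28, 55]
Insert 54: [11, 42, 54, 57, 97, 28, 55]
Insert 28: [11, 28, 42, 54, 57, 97, 55]
Insert 55: [11, 28, 42, 54, 55, 57, 97]

Sorted: [11, 28, 42, 54, 55, 57, 97]


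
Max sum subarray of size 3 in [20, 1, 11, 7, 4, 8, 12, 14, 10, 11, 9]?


[0:3]: 32
[1:4]: 19
[2:5]: 22
[3:6]: 19
[4:7]: 24
[5:8]: 34
[6:9]: 36
[7:10]: 35
[8:11]: 30

Max: 36 at [6:9]


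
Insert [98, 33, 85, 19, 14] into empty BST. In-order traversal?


Insert 98: root
Insert 33: L from 98
Insert 85: L from 98 -> R from 33
Insert 19: L from 98 -> L from 33
Insert 14: L from 98 -> L from 33 -> L from 19

In-order: [14, 19, 33, 85, 98]


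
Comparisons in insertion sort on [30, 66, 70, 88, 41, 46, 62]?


Algorithm: insertion sort
Input: [30, 66, 70, 88, 41, 46, 62]
Sorted: [30, 41, 46, 62, 66, 70, 88]

15


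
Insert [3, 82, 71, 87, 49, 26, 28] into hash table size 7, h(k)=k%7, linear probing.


Insert 3: h=3 -> slot 3
Insert 82: h=5 -> slot 5
Insert 71: h=1 -> slot 1
Insert 87: h=3, 1 probes -> slot 4
Insert 49: h=0 -> slot 0
Insert 26: h=5, 1 probes -> slot 6
Insert 28: h=0, 2 probes -> slot 2

Table: [49, 71, 28, 3, 87, 82, 26]


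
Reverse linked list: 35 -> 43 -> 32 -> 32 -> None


Step 1: curr=35, set curr.next=prev(None) | reversed so far: 35
Step 2: curr=43, set curr.next=prev(35) | reversed so far: 43 -> 35
Step 3: curr=32, set curr.next=prev(43) | reversed so far: 32 -> 43 -> 35
Step 4: curr=32, set curr.next=prev(32) | reversed so far: 32 -> 32 -> 43 -> 35

32 -> 32 -> 43 -> 35 -> None


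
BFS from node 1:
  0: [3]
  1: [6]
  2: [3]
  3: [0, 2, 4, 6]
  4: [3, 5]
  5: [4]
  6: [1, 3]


Visit 1, enqueue [6]
Visit 6, enqueue [3]
Visit 3, enqueue [0, 2, 4]
Visit 0, enqueue []
Visit 2, enqueue []
Visit 4, enqueue [5]
Visit 5, enqueue []

BFS order: [1, 6, 3, 0, 2, 4, 5]


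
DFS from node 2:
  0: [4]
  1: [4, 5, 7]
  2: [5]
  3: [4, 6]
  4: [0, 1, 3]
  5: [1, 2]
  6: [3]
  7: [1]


Visit 2, push [5]
Visit 5, push [1]
Visit 1, push [7, 4]
Visit 4, push [3, 0]
Visit 0, push []
Visit 3, push [6]
Visit 6, push []
Visit 7, push []

DFS order: [2, 5, 1, 4, 0, 3, 6, 7]


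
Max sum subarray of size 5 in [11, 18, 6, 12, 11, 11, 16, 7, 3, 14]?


[0:5]: 58
[1:6]: 58
[2:7]: 56
[3:8]: 57
[4:9]: 48
[5:10]: 51

Max: 58 at [0:5]


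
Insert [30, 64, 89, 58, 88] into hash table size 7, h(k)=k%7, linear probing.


Insert 30: h=2 -> slot 2
Insert 64: h=1 -> slot 1
Insert 89: h=5 -> slot 5
Insert 58: h=2, 1 probes -> slot 3
Insert 88: h=4 -> slot 4

Table: [None, 64, 30, 58, 88, 89, None]


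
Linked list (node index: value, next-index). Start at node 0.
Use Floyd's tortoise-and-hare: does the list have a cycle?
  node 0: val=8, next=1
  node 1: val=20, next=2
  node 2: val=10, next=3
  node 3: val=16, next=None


Floyd's tortoise (slow, +1) and hare (fast, +2):
  init: slow=0, fast=0
  step 1: slow=1, fast=2
  step 2: fast 2->3->None, no cycle

Cycle: no


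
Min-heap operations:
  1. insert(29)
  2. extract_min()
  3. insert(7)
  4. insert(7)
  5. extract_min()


insert(29) -> [29]
extract_min()->29, []
insert(7) -> [7]
insert(7) -> [7, 7]
extract_min()->7, [7]

Final heap: [7]


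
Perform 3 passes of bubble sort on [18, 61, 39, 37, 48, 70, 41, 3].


Initial: [18, 61, 39, 37, 48, 70, 41, 3]
Pass 1: [18, 39, 37, 48, 61, 41, 3, 70] (5 swaps)
Pass 2: [18, 37, 39, 48, 41, 3, 61, 70] (3 swaps)
Pass 3: [18, 37, 39, 41, 3, 48, 61, 70] (2 swaps)

After 3 passes: [18, 37, 39, 41, 3, 48, 61, 70]


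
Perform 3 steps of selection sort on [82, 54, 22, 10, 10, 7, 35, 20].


Initial: [82, 54, 22, 10, 10, 7, 35, 20]
Step 1: min=7 at 5
  Swap: [7, 54, 22, 10, 10, 82, 35, 20]
Step 2: min=10 at 3
  Swap: [7, 10, 22, 54, 10, 82, 35, 20]
Step 3: min=10 at 4
  Swap: [7, 10, 10, 54, 22, 82, 35, 20]

After 3 steps: [7, 10, 10, 54, 22, 82, 35, 20]


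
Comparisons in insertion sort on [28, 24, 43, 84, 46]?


Algorithm: insertion sort
Input: [28, 24, 43, 84, 46]
Sorted: [24, 28, 43, 46, 84]

5


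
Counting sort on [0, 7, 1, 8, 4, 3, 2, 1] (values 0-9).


Input: [0, 7, 1, 8, 4, 3, 2, 1]
Counts: [1, 2, 1, 1, 1, 0, 0, 1, 1, 0]

Sorted: [0, 1, 1, 2, 3, 4, 7, 8]


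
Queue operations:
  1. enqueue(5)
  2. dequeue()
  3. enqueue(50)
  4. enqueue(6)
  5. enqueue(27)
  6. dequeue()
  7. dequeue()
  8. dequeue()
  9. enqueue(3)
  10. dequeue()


enqueue(5) -> [5]
dequeue()->5, []
enqueue(50) -> [50]
enqueue(6) -> [50, 6]
enqueue(27) -> [50, 6, 27]
dequeue()->50, [6, 27]
dequeue()->6, [27]
dequeue()->27, []
enqueue(3) -> [3]
dequeue()->3, []

Final queue: []


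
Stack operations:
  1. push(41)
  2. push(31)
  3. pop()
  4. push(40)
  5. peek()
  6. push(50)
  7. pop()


push(41) -> [41]
push(31) -> [41, 31]
pop()->31, [41]
push(40) -> [41, 40]
peek()->40
push(50) -> [41, 40, 50]
pop()->50, [41, 40]

Final stack: [41, 40]


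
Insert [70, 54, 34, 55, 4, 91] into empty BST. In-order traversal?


Insert 70: root
Insert 54: L from 70
Insert 34: L from 70 -> L from 54
Insert 55: L from 70 -> R from 54
Insert 4: L from 70 -> L from 54 -> L from 34
Insert 91: R from 70

In-order: [4, 34, 54, 55, 70, 91]


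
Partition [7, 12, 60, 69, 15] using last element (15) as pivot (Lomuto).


Pivot: 15
  7 <= 15: advance i (no swap)
  12 <= 15: advance i (no swap)
Place pivot at 2: [7, 12, 15, 69, 60]

Partitioned: [7, 12, 15, 69, 60]


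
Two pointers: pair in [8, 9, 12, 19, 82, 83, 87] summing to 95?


lo=0(8)+hi=6(87)=95

Yes: 8+87=95


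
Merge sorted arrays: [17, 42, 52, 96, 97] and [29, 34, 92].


Take 17 from A
Take 29 from B
Take 34 from B
Take 42 from A
Take 52 from A
Take 92 from B

Merged: [17, 29, 34, 42, 52, 92, 96, 97]


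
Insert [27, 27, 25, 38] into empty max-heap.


Insert 27: [27]
Insert 27: [27, 27]
Insert 25: [27, 27, 25]
Insert 38: [38, 27, 25, 27]

Final heap: [38, 27, 25, 27]


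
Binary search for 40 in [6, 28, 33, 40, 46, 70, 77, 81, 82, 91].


Step 1: lo=0, hi=9, mid=4, val=46
Step 2: lo=0, hi=3, mid=1, val=28
Step 3: lo=2, hi=3, mid=2, val=33
Step 4: lo=3, hi=3, mid=3, val=40

Found at index 3


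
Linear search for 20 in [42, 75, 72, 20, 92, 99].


i=0: 42!=20
i=1: 75!=20
i=2: 72!=20
i=3: 20==20 found!

Found at 3, 4 comps


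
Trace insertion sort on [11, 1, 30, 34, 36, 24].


Initial: [11, 1, 30, 34, 36, 24]
Insert 1: [1, 11, 30, 34, 36, 24]
Insert 30: [1, 11, 30, 34, 36, 24]
Insert 34: [1, 11, 30, 34, 36, 24]
Insert 36: [1, 11, 30, 34, 36, 24]
Insert 24: [1, 11, 24, 30, 34, 36]

Sorted: [1, 11, 24, 30, 34, 36]


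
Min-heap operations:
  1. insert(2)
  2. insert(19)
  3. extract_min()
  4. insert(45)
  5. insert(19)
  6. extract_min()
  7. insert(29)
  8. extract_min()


insert(2) -> [2]
insert(19) -> [2, 19]
extract_min()->2, [19]
insert(45) -> [19, 45]
insert(19) -> [19, 45, 19]
extract_min()->19, [19, 45]
insert(29) -> [19, 45, 29]
extract_min()->19, [29, 45]

Final heap: [29, 45]


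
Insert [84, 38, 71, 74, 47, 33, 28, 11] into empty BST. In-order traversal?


Insert 84: root
Insert 38: L from 84
Insert 71: L from 84 -> R from 38
Insert 74: L from 84 -> R from 38 -> R from 71
Insert 47: L from 84 -> R from 38 -> L from 71
Insert 33: L from 84 -> L from 38
Insert 28: L from 84 -> L from 38 -> L from 33
Insert 11: L from 84 -> L from 38 -> L from 33 -> L from 28

In-order: [11, 28, 33, 38, 47, 71, 74, 84]


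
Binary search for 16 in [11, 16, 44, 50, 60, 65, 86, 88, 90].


Step 1: lo=0, hi=8, mid=4, val=60
Step 2: lo=0, hi=3, mid=1, val=16

Found at index 1


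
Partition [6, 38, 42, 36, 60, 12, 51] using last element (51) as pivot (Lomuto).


Pivot: 51
  6 <= 51: advance i (no swap)
  38 <= 51: advance i (no swap)
  42 <= 51: advance i (no swap)
  36 <= 51: advance i (no swap)
  12 <= 51: swap -> [6, 38, 42, 36, 12, 60, 51]
Place pivot at 5: [6, 38, 42, 36, 12, 51, 60]

Partitioned: [6, 38, 42, 36, 12, 51, 60]


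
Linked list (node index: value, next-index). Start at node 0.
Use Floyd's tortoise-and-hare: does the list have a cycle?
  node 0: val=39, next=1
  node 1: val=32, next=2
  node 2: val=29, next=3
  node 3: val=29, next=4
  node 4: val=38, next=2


Floyd's tortoise (slow, +1) and hare (fast, +2):
  init: slow=0, fast=0
  step 1: slow=1, fast=2
  step 2: slow=2, fast=4
  step 3: slow=3, fast=3
  slow == fast at node 3: cycle detected

Cycle: yes


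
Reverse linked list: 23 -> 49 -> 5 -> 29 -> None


Step 1: curr=23, set curr.next=prev(None) | reversed so far: 23
Step 2: curr=49, set curr.next=prev(23) | reversed so far: 49 -> 23
Step 3: curr=5, set curr.next=prev(49) | reversed so far: 5 -> 49 -> 23
Step 4: curr=29, set curr.next=prev(5) | reversed so far: 29 -> 5 -> 49 -> 23

29 -> 5 -> 49 -> 23 -> None


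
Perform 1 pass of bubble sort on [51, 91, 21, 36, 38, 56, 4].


Initial: [51, 91, 21, 36, 38, 56, 4]
Pass 1: [51, 21, 36, 38, 56, 4, 91] (5 swaps)

After 1 pass: [51, 21, 36, 38, 56, 4, 91]


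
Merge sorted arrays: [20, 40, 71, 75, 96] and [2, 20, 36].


Take 2 from B
Take 20 from A
Take 20 from B
Take 36 from B

Merged: [2, 20, 20, 36, 40, 71, 75, 96]


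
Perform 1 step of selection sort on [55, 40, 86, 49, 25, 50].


Initial: [55, 40, 86, 49, 25, 50]
Step 1: min=25 at 4
  Swap: [25, 40, 86, 49, 55, 50]

After 1 step: [25, 40, 86, 49, 55, 50]


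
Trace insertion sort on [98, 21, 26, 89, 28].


Initial: [98, 21, 26, 89, 28]
Insert 21: [21, 98, 26, 89, 28]
Insert 26: [21, 26, 98, 89, 28]
Insert 89: [21, 26, 89, 98, 28]
Insert 28: [21, 26, 28, 89, 98]

Sorted: [21, 26, 28, 89, 98]


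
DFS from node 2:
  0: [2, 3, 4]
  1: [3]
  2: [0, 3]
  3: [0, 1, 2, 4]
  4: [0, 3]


Visit 2, push [3, 0]
Visit 0, push [4, 3]
Visit 3, push [4, 1]
Visit 1, push []
Visit 4, push []

DFS order: [2, 0, 3, 1, 4]


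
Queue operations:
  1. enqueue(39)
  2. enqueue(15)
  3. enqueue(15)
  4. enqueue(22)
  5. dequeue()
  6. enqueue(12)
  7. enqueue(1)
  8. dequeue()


enqueue(39) -> [39]
enqueue(15) -> [39, 15]
enqueue(15) -> [39, 15, 15]
enqueue(22) -> [39, 15, 15, 22]
dequeue()->39, [15, 15, 22]
enqueue(12) -> [15, 15, 22, 12]
enqueue(1) -> [15, 15, 22, 12, 1]
dequeue()->15, [15, 22, 12, 1]

Final queue: [15, 22, 12, 1]
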